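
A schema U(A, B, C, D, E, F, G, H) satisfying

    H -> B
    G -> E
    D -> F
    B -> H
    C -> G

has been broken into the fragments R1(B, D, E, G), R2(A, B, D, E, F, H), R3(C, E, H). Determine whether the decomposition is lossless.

Chase test. Columns are A, B, C, D, E, F, G, H; row i has aⱼ where attribute j ∈ Ri, else bᵢⱼ.
Initial tableau (one row per fragment):
  row 1: b11 a2 b13 a4 a5 b16 a7 b18
  row 2: a1 a2 b23 a4 a5 a6 b27 a8
  row 3: b31 b32 a3 b34 a5 b36 b37 a8
Rows 2 and 3 agree on H; apply H→B and equate their B entries.
Rows 1 and 2 agree on D; apply D→F and equate their F entries.
Rows 1 and 2 agree on B; apply B→H and equate their H entries.
No row becomes fully distinguished — the join is lossy.

No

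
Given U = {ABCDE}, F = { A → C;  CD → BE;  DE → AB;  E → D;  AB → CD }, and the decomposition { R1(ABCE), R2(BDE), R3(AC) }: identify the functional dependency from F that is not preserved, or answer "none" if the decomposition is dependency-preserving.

CD → BE

Check CD → BE: no single fragment contains all of {BCDE}, and the restricted closure of {CD} across the fragments never reaches {BE}.
A → C is preserved.
DE → AB is preserved.
E → D is preserved.
AB → CD is preserved.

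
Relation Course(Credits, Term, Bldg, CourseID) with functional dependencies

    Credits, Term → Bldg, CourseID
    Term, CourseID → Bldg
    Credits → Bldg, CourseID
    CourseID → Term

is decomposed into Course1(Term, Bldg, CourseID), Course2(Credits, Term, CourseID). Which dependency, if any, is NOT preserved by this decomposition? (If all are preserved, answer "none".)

none

Credits, Term → Bldg, CourseID: restricted closure across fragments reaches Bldg, CourseID.
Term, CourseID → Bldg lies within Course1.
Credits → Bldg, CourseID: restricted closure across fragments reaches Bldg, CourseID.
CourseID → Term lies within Course1.
Every dependency is enforceable on the fragments, so the decomposition is dependency-preserving.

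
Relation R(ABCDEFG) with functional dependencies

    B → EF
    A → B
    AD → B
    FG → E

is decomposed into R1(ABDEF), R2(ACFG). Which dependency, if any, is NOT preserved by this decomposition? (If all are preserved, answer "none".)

Check FG → E: no single fragment contains all of {EFG}, and the restricted closure of {FG} across the fragments never reaches {E}.
B → EF is preserved.
A → B is preserved.
AD → B is preserved.

FG → E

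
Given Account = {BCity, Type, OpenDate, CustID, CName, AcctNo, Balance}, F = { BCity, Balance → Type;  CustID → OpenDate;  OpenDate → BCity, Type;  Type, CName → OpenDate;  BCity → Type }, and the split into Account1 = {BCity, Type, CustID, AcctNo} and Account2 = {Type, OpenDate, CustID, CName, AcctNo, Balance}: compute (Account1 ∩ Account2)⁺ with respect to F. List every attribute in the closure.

Account1 ∩ Account2 = {Type, CustID, AcctNo}.
CustID → OpenDate applies, adding OpenDate
OpenDate → BCity, Type applies, adding BCity
Closure: {BCity, Type, OpenDate, CustID, AcctNo}.

BCity, Type, OpenDate, CustID, AcctNo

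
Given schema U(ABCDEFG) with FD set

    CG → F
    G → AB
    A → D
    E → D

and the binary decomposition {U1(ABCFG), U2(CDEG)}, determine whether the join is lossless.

Common attributes: U1 ∩ U2 = {CG}.
Closure of {CG}: CG → F applies, adding F; G → AB applies, adding AB; A → D applies, adding D. So (CG)⁺ = {ABCDFG}.
This closure contains every attribute of U1, so U1 ∩ U2 → U1. The join is lossless.

Yes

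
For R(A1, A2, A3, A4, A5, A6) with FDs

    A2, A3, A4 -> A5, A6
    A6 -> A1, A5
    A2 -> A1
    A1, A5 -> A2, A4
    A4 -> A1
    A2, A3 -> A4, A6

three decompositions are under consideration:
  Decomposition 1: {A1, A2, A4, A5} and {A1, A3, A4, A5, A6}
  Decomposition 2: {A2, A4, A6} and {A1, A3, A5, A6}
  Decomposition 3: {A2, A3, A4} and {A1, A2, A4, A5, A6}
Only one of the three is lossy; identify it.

Decomposition 3

Decomposition 1: common = {A1, A4, A5}, closure = {A1, A2, A4, A5} → lossless.
Decomposition 2: common = {A6}, closure = {A1, A2, A4, A5, A6} → lossless.
Decomposition 3: common = {A2, A4}, closure = {A1, A2, A4} → lossy.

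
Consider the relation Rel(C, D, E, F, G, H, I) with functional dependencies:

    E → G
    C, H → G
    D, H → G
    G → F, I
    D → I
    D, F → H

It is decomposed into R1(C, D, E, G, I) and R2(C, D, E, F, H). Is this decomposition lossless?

Common attributes: R1 ∩ R2 = {C, D, E}.
Closure of {C, D, E}: E → G applies, adding G; G → F, I applies, adding F, I; D, F → H applies, adding H. So (C, D, E)⁺ = {C, D, E, F, G, H, I}.
This closure contains every attribute of R1, so R1 ∩ R2 → R1. The join is lossless.

Yes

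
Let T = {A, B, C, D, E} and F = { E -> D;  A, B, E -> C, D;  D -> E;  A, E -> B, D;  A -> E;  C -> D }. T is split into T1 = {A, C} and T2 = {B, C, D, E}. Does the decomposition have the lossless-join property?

Common attributes: T1 ∩ T2 = {C}.
Closure of {C}: C → D applies, adding D; D → E applies, adding E. So (C)⁺ = {C, D, E}.
The closure contains neither all of T1 = {A, C} nor all of T2 = {B, C, D, E}, so the common attributes are not a superkey of either fragment. The join is lossy.

No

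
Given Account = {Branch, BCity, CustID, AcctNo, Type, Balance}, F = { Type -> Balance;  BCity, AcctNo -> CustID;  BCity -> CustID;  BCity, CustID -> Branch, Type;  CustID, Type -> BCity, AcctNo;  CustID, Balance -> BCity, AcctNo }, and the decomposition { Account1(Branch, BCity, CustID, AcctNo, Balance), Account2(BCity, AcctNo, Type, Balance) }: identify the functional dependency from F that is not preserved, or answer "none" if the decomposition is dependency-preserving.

none

Type → Balance lies within Account2.
BCity, AcctNo → CustID lies within Account1.
BCity → CustID lies within Account1.
BCity, CustID → Branch, Type: restricted closure across fragments reaches Branch, Type.
CustID, Type → BCity, AcctNo: restricted closure across fragments reaches BCity, AcctNo.
CustID, Balance → BCity, AcctNo lies within Account1.
Every dependency is enforceable on the fragments, so the decomposition is dependency-preserving.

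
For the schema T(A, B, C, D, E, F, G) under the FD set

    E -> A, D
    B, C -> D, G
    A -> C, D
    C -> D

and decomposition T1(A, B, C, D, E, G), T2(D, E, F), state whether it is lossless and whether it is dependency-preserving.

Lossless test: (D, E)⁺ = {A, C, D, E}, which is a superkey of neither fragment — lossy.
Dependency preservation: every FD's attributes lie within a single fragment, so each can be enforced locally — preserved.

lossy but dependency-preserving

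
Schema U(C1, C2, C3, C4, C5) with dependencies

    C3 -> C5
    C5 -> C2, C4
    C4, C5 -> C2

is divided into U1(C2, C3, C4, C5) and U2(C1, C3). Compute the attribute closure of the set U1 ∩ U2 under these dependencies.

C2, C3, C4, C5

U1 ∩ U2 = {C3}.
C3 → C5 applies, adding C5
C5 → C2, C4 applies, adding C2, C4
Closure: {C2, C3, C4, C5}.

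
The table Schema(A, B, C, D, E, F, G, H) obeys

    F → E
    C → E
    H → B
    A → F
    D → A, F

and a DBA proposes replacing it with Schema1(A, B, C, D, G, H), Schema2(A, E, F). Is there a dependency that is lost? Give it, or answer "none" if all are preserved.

Check C → E: no single fragment contains all of {C, E}, and the restricted closure of {C} across the fragments never reaches {E}.
F → E is preserved.
H → B is preserved.
A → F is preserved.
D → A, F is preserved.

C → E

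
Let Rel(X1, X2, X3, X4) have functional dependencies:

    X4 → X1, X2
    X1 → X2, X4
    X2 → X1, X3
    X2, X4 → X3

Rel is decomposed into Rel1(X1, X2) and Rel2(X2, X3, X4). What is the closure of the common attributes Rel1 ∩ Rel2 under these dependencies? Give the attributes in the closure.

Rel1 ∩ Rel2 = {X2}.
X2 → X1, X3 applies, adding X1, X3
X1 → X2, X4 applies, adding X4
Closure: {X1, X2, X3, X4}.

X1, X2, X3, X4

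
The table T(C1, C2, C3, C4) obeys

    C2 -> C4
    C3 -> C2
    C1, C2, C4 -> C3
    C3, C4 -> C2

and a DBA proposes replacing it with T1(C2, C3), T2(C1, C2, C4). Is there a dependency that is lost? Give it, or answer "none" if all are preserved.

C1, C2, C4 -> C3

Check C1, C2, C4 → C3: no single fragment contains all of {C1, C2, C3, C4}, and the restricted closure of {C1, C2, C4} across the fragments never reaches {C3}.
C2 → C4 is preserved.
C3 → C2 is preserved.
C3, C4 → C2 is preserved.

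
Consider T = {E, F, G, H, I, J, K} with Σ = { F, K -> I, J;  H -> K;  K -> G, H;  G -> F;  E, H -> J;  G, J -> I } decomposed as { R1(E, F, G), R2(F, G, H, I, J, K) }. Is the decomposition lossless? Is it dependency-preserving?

lossy but dependency-preserving

Lossless test: (F, G)⁺ = {F, G}, which is a superkey of neither fragment — lossy.
Dependency preservation: E, H → J is not contained in any single fragment, but the restricted closure of its left-hand side across the fragments still reaches the right-hand side; the remaining FDs each lie inside some fragment. All dependencies are preserved.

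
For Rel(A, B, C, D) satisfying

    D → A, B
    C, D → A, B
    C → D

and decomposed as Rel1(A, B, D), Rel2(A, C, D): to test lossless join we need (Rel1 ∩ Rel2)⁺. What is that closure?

A, B, D

Rel1 ∩ Rel2 = {A, D}.
D → A, B applies, adding B
Closure: {A, B, D}.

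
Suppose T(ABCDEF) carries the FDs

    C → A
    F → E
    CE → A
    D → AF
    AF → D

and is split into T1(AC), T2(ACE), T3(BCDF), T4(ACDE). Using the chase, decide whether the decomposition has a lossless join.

Chase test. Columns are ABCDEF; row i has aⱼ where attribute j ∈ Ti, else bᵢⱼ.
Initial tableau (one row per fragment):
  row 1: a1 b12 a3 b14 b15 b16
  row 2: a1 b22 a3 b24 a5 b26
  row 3: b31 a2 a3 a4 b35 a6
  row 4: a1 b42 a3 a4 a5 b46
Rows 1 and 3 agree on C; apply C→A and equate their A entries.
Rows 3 and 4 agree on D; apply D→AF and equate their AF entries.
Rows 3 and 4 agree on F; apply F→E and equate their E entries.
Row 3 is now all distinguished symbols — the join is lossless.

Yes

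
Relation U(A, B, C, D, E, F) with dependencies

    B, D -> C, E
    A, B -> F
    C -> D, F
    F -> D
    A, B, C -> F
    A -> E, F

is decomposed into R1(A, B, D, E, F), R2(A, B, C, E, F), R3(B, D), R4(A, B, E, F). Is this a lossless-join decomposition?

Chase test. Columns are A, B, C, D, E, F; row i has aⱼ where attribute j ∈ Ri, else bᵢⱼ.
Initial tableau (one row per fragment):
  row 1: a1 a2 b13 a4 a5 a6
  row 2: a1 a2 a3 b24 a5 a6
  row 3: b31 a2 b33 a4 b35 b36
  row 4: a1 a2 b43 b44 a5 a6
Rows 1 and 3 agree on B, D; apply B, D→C, E and equate their C, E entries.
Rows 1 and 3 agree on C; apply C→D, F and equate their D, F entries.
Rows 1 and 2 agree on F; apply F→D and equate their D entries.
Rows 1 and 4 agree on F; apply F→D and equate their D entries.
Rows 1 and 2 agree on B, D; apply B, D→C, E and equate their C, E entries.
Rows 1 and 4 agree on B, D; apply B, D→C, E and equate their C, E entries.
Row 1 is now all distinguished symbols — the join is lossless.

Yes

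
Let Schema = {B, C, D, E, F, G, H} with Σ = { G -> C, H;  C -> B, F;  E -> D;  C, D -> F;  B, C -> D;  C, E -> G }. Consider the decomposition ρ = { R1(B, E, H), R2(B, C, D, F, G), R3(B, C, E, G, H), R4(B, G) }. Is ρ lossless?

Yes

Chase test. Columns are B, C, D, E, F, G, H; row i has aⱼ where attribute j ∈ Ri, else bᵢⱼ.
Initial tableau (one row per fragment):
  row 1: a1 b12 b13 a4 b15 b16 a7
  row 2: a1 a2 a3 b24 a5 a6 b27
  row 3: a1 a2 b33 a4 b35 a6 a7
  row 4: a1 b42 b43 b44 b45 a6 b47
Rows 2 and 3 agree on G; apply G→C, H and equate their C, H entries.
Rows 2 and 4 agree on G; apply G→C, H and equate their C, H entries.
Rows 2 and 3 agree on C; apply C→B, F and equate their B, F entries.
Rows 2 and 4 agree on C; apply C→B, F and equate their B, F entries.
Rows 1 and 3 agree on E; apply E→D and equate their D entries.
Rows 2 and 3 agree on B, C; apply B, C→D and equate their D entries.
Rows 2 and 4 agree on B, C; apply B, C→D and equate their D entries.
Row 3 is now all distinguished symbols — the join is lossless.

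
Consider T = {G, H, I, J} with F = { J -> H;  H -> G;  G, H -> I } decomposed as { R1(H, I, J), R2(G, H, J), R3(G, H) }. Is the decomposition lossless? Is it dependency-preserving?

lossless and dependency-preserving

Lossless test (chase): Rows 1 and 2 agree on H; apply H→G and equate their G entries. Rows 1 and 2 agree on G, H; apply G, H→I and equate their I entries. Rows 1 and 3 agree on G, H; apply G, H→I and equate their I entries. Row 1 is now all distinguished symbols — the join is lossless.
Dependency preservation: G, H → I is not contained in any single fragment, but the restricted closure of its left-hand side across the fragments still reaches the right-hand side; the remaining FDs each lie inside some fragment. All dependencies are preserved.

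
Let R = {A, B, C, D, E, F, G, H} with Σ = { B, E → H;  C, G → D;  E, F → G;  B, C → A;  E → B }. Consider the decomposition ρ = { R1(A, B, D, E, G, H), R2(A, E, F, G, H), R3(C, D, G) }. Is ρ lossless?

Chase test. Columns are A, B, C, D, E, F, G, H; row i has aⱼ where attribute j ∈ Ri, else bᵢⱼ.
Initial tableau (one row per fragment):
  row 1: a1 a2 b13 a4 a5 b16 a7 a8
  row 2: a1 b22 b23 b24 a5 a6 a7 a8
  row 3: b31 b32 a3 a4 b35 b36 a7 b38
Rows 1 and 2 agree on E; apply E→B and equate their B entries.
No row becomes fully distinguished — the join is lossy.

No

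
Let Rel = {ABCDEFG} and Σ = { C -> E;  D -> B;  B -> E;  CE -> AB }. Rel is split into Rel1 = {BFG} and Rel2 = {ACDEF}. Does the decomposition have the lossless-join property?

No

Common attributes: Rel1 ∩ Rel2 = {F}.
No dependency enlarges {F}, so (F)⁺ = {F}.
The closure contains neither all of Rel1 = {BFG} nor all of Rel2 = {ACDEF}, so the common attributes are not a superkey of either fragment. The join is lossy.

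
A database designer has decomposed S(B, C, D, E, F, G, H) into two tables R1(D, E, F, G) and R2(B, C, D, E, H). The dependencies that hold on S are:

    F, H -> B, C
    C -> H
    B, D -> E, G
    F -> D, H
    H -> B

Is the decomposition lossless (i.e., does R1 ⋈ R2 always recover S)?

Common attributes: R1 ∩ R2 = {D, E}.
No dependency enlarges {D, E}, so (D, E)⁺ = {D, E}.
The closure contains neither all of R1 = {D, E, F, G} nor all of R2 = {B, C, D, E, H}, so the common attributes are not a superkey of either fragment. The join is lossy.

No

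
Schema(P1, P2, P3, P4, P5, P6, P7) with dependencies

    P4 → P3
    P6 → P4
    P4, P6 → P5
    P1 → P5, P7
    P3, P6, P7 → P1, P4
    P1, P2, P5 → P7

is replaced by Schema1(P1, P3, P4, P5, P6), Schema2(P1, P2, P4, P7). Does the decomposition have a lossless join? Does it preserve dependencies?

Lossless test: (P1, P4)⁺ = {P1, P3, P4, P5, P7}, which is a superkey of neither fragment — lossy.
Dependency preservation: the restricted closure of {P3, P6, P7} across the fragments never reaches {P1, P4}, so P3, P6, P7 → P1, P4 cannot be enforced without a join — not preserved.

lossy and not dependency-preserving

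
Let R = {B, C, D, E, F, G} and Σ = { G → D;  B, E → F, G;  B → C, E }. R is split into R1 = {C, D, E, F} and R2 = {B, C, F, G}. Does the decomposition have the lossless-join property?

Common attributes: R1 ∩ R2 = {C, F}.
No dependency enlarges {C, F}, so (C, F)⁺ = {C, F}.
The closure contains neither all of R1 = {C, D, E, F} nor all of R2 = {B, C, F, G}, so the common attributes are not a superkey of either fragment. The join is lossy.

No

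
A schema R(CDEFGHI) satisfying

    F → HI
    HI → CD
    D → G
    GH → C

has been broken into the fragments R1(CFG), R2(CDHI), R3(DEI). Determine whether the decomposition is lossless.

No

Chase test. Columns are CDEFGHI; row i has aⱼ where attribute j ∈ Ri, else bᵢⱼ.
Initial tableau (one row per fragment):
  row 1: a1 b12 b13 a4 a5 b16 b17
  row 2: a1 a2 b23 b24 b25 a6 a7
  row 3: b31 a2 a3 b34 b35 b36 a7
Rows 2 and 3 agree on D; apply D→G and equate their G entries.
No row becomes fully distinguished — the join is lossy.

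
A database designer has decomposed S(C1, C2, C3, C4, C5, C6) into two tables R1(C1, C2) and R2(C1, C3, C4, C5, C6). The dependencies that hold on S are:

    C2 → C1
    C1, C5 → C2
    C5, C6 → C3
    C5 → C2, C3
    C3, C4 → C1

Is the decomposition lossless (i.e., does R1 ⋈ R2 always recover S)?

No

Common attributes: R1 ∩ R2 = {C1}.
No dependency enlarges {C1}, so (C1)⁺ = {C1}.
The closure contains neither all of R1 = {C1, C2} nor all of R2 = {C1, C3, C4, C5, C6}, so the common attributes are not a superkey of either fragment. The join is lossy.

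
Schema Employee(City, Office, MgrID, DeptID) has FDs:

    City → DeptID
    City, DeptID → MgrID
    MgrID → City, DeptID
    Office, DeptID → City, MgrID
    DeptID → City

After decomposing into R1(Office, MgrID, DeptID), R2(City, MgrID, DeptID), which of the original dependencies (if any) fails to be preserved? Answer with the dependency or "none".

City → DeptID lies within R2.
City, DeptID → MgrID lies within R2.
MgrID → City, DeptID lies within R2.
Office, DeptID → City, MgrID: restricted closure across fragments reaches City, MgrID.
DeptID → City lies within R2.
Every dependency is enforceable on the fragments, so the decomposition is dependency-preserving.

none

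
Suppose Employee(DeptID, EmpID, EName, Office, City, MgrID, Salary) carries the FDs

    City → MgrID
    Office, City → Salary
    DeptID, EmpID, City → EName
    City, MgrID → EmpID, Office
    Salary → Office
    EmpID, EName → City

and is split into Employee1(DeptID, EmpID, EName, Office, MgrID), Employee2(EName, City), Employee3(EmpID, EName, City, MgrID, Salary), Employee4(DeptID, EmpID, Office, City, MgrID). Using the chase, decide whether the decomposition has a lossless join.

Chase test. Columns are DeptID, EmpID, EName, Office, City, MgrID, Salary; row i has aⱼ where attribute j ∈ Employeei, else bᵢⱼ.
Initial tableau (one row per fragment):
  row 1: a1 a2 a3 a4 b15 a6 b17
  row 2: b21 b22 a3 b24 a5 b26 b27
  row 3: b31 a2 a3 b34 a5 a6 a7
  row 4: a1 a2 b43 a4 a5 a6 b47
Rows 2 and 3 agree on City; apply City→MgrID and equate their MgrID entries.
Rows 2 and 3 agree on City, MgrID; apply City, MgrID→EmpID, Office and equate their EmpID, Office entries.
Rows 2 and 4 agree on City, MgrID; apply City, MgrID→EmpID, Office and equate their EmpID, Office entries.
Rows 1 and 2 agree on EmpID, EName; apply EmpID, EName→City and equate their City entries.
Rows 1 and 2 agree on Office, City; apply Office, City→Salary and equate their Salary entries.
Rows 1 and 3 agree on Office, City; apply Office, City→Salary and equate their Salary entries.
Rows 1 and 4 agree on Office, City; apply Office, City→Salary and equate their Salary entries.
Rows 1 and 4 agree on DeptID, EmpID, City; apply DeptID, EmpID, City→EName and equate their EName entries.
Row 1 is now all distinguished symbols — the join is lossless.

Yes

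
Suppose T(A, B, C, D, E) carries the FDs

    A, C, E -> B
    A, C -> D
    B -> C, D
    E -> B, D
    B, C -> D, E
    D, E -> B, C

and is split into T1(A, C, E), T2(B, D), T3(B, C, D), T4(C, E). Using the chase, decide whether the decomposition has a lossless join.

No

Chase test. Columns are A, B, C, D, E; row i has aⱼ where attribute j ∈ Ti, else bᵢⱼ.
Initial tableau (one row per fragment):
  row 1: a1 b12 a3 b14 a5
  row 2: b21 a2 b23 a4 b25
  row 3: b31 a2 a3 a4 b35
  row 4: b41 b42 a3 b44 a5
Rows 2 and 3 agree on B; apply B→C, D and equate their C, D entries.
Rows 1 and 4 agree on E; apply E→B, D and equate their B, D entries.
Rows 2 and 3 agree on B, C; apply B, C→D, E and equate their D, E entries.
No row becomes fully distinguished — the join is lossy.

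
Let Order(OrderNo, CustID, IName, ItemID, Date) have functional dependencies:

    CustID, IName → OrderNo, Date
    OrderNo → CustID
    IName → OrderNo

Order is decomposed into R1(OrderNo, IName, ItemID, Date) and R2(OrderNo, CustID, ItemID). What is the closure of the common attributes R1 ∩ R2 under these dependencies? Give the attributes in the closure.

OrderNo, CustID, ItemID

R1 ∩ R2 = {OrderNo, ItemID}.
OrderNo → CustID applies, adding CustID
Closure: {OrderNo, CustID, ItemID}.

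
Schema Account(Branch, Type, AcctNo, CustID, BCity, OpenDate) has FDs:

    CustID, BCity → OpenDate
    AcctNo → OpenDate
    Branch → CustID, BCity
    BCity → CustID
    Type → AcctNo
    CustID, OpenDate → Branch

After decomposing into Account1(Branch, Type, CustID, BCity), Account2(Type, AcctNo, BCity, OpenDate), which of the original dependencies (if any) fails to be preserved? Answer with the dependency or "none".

Check CustID, OpenDate → Branch: no single fragment contains all of {Branch, CustID, OpenDate}, and the restricted closure of {CustID, OpenDate} across the fragments never reaches {Branch}.
CustID, BCity → OpenDate is preserved.
AcctNo → OpenDate is preserved.
Branch → CustID, BCity is preserved.
BCity → CustID is preserved.
Type → AcctNo is preserved.

CustID, OpenDate → Branch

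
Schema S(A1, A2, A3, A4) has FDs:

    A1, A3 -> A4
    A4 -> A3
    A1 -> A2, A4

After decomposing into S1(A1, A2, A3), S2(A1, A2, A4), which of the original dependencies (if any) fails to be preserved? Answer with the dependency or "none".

A4 -> A3

Check A4 → A3: no single fragment contains all of {A3, A4}, and the restricted closure of {A4} across the fragments never reaches {A3}.
A1, A3 → A4 is preserved.
A1 → A2, A4 is preserved.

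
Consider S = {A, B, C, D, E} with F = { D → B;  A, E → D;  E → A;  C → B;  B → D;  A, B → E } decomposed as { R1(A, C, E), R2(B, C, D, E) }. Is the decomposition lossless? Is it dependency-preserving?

Lossless test: (C, E)⁺ = {A, B, C, D, E}, which contains all of one fragment — lossless.
Dependency preservation: the restricted closure of {A, B} across the fragments never reaches {E}, so A, B → E cannot be enforced without a join — not preserved.

lossless but not dependency-preserving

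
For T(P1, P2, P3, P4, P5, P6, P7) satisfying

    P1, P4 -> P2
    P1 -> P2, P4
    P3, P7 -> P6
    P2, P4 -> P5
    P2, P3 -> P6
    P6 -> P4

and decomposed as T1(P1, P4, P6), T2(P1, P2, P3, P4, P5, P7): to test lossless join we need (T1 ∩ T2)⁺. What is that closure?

P1, P2, P4, P5

T1 ∩ T2 = {P1, P4}.
P1, P4 → P2 applies, adding P2
P2, P4 → P5 applies, adding P5
Closure: {P1, P2, P4, P5}.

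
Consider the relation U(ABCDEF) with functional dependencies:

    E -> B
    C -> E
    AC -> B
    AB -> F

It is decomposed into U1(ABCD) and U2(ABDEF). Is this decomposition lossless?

No

Common attributes: U1 ∩ U2 = {ABD}.
Closure of {ABD}: AB → F applies, adding F. So (ABD)⁺ = {ABDF}.
The closure contains neither all of U1 = {ABCD} nor all of U2 = {ABDEF}, so the common attributes are not a superkey of either fragment. The join is lossy.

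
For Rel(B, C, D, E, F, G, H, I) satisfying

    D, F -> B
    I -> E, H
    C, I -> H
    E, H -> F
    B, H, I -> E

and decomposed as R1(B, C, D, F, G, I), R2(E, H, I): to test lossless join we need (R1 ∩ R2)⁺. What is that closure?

E, F, H, I

R1 ∩ R2 = {I}.
I → E, H applies, adding E, H
E, H → F applies, adding F
Closure: {E, F, H, I}.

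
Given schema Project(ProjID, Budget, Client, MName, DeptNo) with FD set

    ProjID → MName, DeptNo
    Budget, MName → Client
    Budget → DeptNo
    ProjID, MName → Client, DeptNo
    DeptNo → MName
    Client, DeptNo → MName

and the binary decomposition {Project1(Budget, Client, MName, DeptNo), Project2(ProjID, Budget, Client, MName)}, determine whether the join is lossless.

Common attributes: Project1 ∩ Project2 = {Budget, Client, MName}.
Closure of {Budget, Client, MName}: Budget → DeptNo applies, adding DeptNo. So (Budget, Client, MName)⁺ = {Budget, Client, MName, DeptNo}.
This closure contains every attribute of Project1, so Project1 ∩ Project2 → Project1. The join is lossless.

Yes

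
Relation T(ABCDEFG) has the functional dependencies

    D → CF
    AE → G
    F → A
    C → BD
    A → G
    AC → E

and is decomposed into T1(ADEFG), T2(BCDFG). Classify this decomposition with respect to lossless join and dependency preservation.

Lossless test: (DFG)⁺ = {ABCDEFG}, which contains all of one fragment — lossless.
Dependency preservation: AC → E is not contained in any single fragment, but the restricted closure of its left-hand side across the fragments still reaches the right-hand side; the remaining FDs each lie inside some fragment. All dependencies are preserved.

lossless and dependency-preserving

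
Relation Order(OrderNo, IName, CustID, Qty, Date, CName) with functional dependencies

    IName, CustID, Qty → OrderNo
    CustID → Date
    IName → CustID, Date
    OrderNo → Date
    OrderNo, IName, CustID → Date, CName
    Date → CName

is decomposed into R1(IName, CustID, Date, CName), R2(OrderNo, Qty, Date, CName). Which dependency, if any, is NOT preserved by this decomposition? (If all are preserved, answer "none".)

Check IName, CustID, Qty → OrderNo: no single fragment contains all of {OrderNo, IName, CustID, Qty}, and the restricted closure of {IName, CustID, Qty} across the fragments never reaches {OrderNo}.
CustID → Date is preserved.
IName → CustID, Date is preserved.
OrderNo → Date is preserved.
OrderNo, IName, CustID → Date, CName is preserved.
Date → CName is preserved.

IName, CustID, Qty → OrderNo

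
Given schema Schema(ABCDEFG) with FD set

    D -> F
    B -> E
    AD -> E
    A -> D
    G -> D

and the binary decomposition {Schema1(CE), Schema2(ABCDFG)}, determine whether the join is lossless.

No

Common attributes: Schema1 ∩ Schema2 = {C}.
No dependency enlarges {C}, so (C)⁺ = {C}.
The closure contains neither all of Schema1 = {CE} nor all of Schema2 = {ABCDFG}, so the common attributes are not a superkey of either fragment. The join is lossy.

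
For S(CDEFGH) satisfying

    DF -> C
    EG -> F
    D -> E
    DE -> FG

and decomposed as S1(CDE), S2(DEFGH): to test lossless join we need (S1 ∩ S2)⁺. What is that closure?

S1 ∩ S2 = {DE}.
DE → FG applies, adding FG
DF → C applies, adding C
Closure: {CDEFG}.

CDEFG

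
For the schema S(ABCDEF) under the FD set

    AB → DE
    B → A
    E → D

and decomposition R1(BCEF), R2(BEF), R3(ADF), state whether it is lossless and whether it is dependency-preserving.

Lossless test (chase): Rows 1 and 2 agree on B; apply B→A and equate their A entries. Rows 1 and 2 agree on E; apply E→D and equate their D entries. No row becomes fully distinguished — the join is lossy.
Dependency preservation: the restricted closure of {AB} across the fragments never reaches {DE}, so AB → DE cannot be enforced without a join — not preserved.

lossy and not dependency-preserving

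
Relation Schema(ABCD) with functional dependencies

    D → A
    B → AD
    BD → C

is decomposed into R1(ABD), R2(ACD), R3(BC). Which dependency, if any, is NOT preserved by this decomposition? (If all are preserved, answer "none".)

none

D → A lies within R1.
B → AD lies within R1.
BD → C: restricted closure across fragments reaches C.
Every dependency is enforceable on the fragments, so the decomposition is dependency-preserving.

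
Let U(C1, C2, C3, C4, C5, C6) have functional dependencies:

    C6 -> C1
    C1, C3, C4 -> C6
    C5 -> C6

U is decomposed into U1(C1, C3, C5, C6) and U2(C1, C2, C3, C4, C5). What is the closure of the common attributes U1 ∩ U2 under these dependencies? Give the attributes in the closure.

C1, C3, C5, C6

U1 ∩ U2 = {C1, C3, C5}.
C5 → C6 applies, adding C6
Closure: {C1, C3, C5, C6}.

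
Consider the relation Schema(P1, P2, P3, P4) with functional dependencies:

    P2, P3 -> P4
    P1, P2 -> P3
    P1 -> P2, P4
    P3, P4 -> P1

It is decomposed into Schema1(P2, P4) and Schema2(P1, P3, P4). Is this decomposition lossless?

No

Common attributes: Schema1 ∩ Schema2 = {P4}.
No dependency enlarges {P4}, so (P4)⁺ = {P4}.
The closure contains neither all of Schema1 = {P2, P4} nor all of Schema2 = {P1, P3, P4}, so the common attributes are not a superkey of either fragment. The join is lossy.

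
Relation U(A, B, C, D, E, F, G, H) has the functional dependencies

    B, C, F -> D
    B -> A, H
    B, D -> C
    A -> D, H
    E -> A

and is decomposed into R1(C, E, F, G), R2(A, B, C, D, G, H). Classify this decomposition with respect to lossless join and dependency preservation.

Lossless test: (C, G)⁺ = {C, G}, which is a superkey of neither fragment — lossy.
Dependency preservation: the restricted closure of {E} across the fragments never reaches {A}, so E → A cannot be enforced without a join — not preserved.

lossy and not dependency-preserving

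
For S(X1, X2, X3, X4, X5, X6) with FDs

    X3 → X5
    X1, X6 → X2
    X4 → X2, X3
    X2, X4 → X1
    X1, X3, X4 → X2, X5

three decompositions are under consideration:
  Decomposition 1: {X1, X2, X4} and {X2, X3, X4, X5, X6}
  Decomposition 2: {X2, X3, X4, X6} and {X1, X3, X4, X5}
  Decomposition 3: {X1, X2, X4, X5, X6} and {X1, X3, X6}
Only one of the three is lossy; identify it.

Decomposition 3

Decomposition 1: common = {X2, X4}, closure = {X1, X2, X3, X4, X5} → lossless.
Decomposition 2: common = {X3, X4}, closure = {X1, X2, X3, X4, X5} → lossless.
Decomposition 3: common = {X1, X6}, closure = {X1, X2, X6} → lossy.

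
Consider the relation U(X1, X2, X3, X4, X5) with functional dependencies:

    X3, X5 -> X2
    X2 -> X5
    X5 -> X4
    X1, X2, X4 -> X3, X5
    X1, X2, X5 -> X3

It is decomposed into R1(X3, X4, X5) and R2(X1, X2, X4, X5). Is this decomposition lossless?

Common attributes: R1 ∩ R2 = {X4, X5}.
No dependency enlarges {X4, X5}, so (X4, X5)⁺ = {X4, X5}.
The closure contains neither all of R1 = {X3, X4, X5} nor all of R2 = {X1, X2, X4, X5}, so the common attributes are not a superkey of either fragment. The join is lossy.

No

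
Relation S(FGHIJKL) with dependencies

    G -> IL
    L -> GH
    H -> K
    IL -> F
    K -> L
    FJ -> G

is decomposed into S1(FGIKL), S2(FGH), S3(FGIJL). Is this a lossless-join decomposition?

Chase test. Columns are FGHIJKL; row i has aⱼ where attribute j ∈ Si, else bᵢⱼ.
Initial tableau (one row per fragment):
  row 1: a1 a2 b13 a4 b15 a6 a7
  row 2: a1 a2 a3 b24 b25 b26 b27
  row 3: a1 a2 b33 a4 a5 b36 a7
Rows 1 and 2 agree on G; apply G→IL and equate their IL entries.
Rows 1 and 2 agree on L; apply L→GH and equate their GH entries.
Rows 1 and 3 agree on L; apply L→GH and equate their GH entries.
Rows 1 and 2 agree on H; apply H→K and equate their K entries.
Rows 1 and 3 agree on H; apply H→K and equate their K entries.
Row 3 is now all distinguished symbols — the join is lossless.

Yes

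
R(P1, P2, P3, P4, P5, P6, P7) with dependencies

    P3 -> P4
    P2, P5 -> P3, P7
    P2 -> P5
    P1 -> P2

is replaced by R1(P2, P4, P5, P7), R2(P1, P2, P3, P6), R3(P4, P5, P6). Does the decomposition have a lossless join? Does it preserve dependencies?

lossless but not dependency-preserving

Lossless test (chase): Rows 1 and 2 agree on P2; apply P2→P5 and equate their P5 entries. Rows 1 and 2 agree on P2, P5; apply P2, P5→P3, P7 and equate their P3, P7 entries. Rows 1 and 2 agree on P3; apply P3→P4 and equate their P4 entries. Row 2 is now all distinguished symbols — the join is lossless.
Dependency preservation: the restricted closure of {P3} across the fragments never reaches {P4}, so P3 → P4 cannot be enforced without a join — not preserved.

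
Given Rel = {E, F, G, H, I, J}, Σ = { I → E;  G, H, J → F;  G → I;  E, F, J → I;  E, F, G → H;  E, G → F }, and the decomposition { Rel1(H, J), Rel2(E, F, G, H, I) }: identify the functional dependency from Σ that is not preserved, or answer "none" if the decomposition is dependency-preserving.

Check E, F, J → I: no single fragment contains all of {E, F, I, J}, and the restricted closure of {E, F, J} across the fragments never reaches {I}.
I → E is preserved.
G, H, J → F is preserved.
G → I is preserved.
E, F, G → H is preserved.
E, G → F is preserved.

E, F, J → I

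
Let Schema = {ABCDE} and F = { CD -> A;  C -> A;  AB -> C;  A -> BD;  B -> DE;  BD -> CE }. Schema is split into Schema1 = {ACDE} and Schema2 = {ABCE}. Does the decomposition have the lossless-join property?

Common attributes: Schema1 ∩ Schema2 = {ACE}.
Closure of {ACE}: A → BD applies, adding BD. So (ACE)⁺ = {ABCDE}.
This closure contains every attribute of Schema1, so Schema1 ∩ Schema2 → Schema1. The join is lossless.

Yes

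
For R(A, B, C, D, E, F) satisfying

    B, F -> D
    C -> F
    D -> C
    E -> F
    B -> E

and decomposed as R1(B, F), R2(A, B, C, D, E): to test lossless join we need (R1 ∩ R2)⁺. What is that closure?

R1 ∩ R2 = {B}.
B → E applies, adding E
E → F applies, adding F
B, F → D applies, adding D
D → C applies, adding C
Closure: {B, C, D, E, F}.

B, C, D, E, F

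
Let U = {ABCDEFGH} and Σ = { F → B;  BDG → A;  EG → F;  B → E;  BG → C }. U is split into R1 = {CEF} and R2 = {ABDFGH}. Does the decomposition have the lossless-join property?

Common attributes: R1 ∩ R2 = {F}.
Closure of {F}: F → B applies, adding B; B → E applies, adding E. So (F)⁺ = {BEF}.
The closure contains neither all of R1 = {CEF} nor all of R2 = {ABDFGH}, so the common attributes are not a superkey of either fragment. The join is lossy.

No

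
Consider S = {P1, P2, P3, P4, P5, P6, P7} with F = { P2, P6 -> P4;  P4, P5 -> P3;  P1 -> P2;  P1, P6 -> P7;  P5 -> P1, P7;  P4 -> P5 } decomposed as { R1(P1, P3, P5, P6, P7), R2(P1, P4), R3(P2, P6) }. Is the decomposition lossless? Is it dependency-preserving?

Lossless test (chase): Rows 1 and 2 agree on P1; apply P1→P2 and equate their P2 entries. No row becomes fully distinguished — the join is lossy.
Dependency preservation: the restricted closure of {P2, P6} across the fragments never reaches {P4}, so P2, P6 → P4 cannot be enforced without a join — not preserved.

lossy and not dependency-preserving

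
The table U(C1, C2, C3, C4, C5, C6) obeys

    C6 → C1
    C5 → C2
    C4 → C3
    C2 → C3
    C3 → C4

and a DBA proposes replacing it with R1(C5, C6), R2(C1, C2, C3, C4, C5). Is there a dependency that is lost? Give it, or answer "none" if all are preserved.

Check C6 → C1: no single fragment contains all of {C1, C6}, and the restricted closure of {C6} across the fragments never reaches {C1}.
C5 → C2 is preserved.
C4 → C3 is preserved.
C2 → C3 is preserved.
C3 → C4 is preserved.

C6 → C1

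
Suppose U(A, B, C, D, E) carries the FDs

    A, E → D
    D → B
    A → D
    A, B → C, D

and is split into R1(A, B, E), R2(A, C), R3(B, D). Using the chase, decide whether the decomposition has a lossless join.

Chase test. Columns are A, B, C, D, E; row i has aⱼ where attribute j ∈ Ri, else bᵢⱼ.
Initial tableau (one row per fragment):
  row 1: a1 a2 b13 b14 a5
  row 2: a1 b22 a3 b24 b25
  row 3: b31 a2 b33 a4 b35
Rows 1 and 2 agree on A; apply A→D and equate their D entries.
Rows 1 and 2 agree on D; apply D→B and equate their B entries.
Rows 1 and 2 agree on A, B; apply A, B→C, D and equate their C, D entries.
No row becomes fully distinguished — the join is lossy.

No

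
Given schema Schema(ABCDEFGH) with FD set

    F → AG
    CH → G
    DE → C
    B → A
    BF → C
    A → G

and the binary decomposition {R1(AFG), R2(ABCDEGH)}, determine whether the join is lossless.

Common attributes: R1 ∩ R2 = {AG}.
No dependency enlarges {AG}, so (AG)⁺ = {AG}.
The closure contains neither all of R1 = {AFG} nor all of R2 = {ABCDEGH}, so the common attributes are not a superkey of either fragment. The join is lossy.

No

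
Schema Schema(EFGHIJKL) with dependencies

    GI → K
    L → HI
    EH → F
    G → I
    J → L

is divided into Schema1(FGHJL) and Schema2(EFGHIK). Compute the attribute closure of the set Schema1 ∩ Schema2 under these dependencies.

FGHIK

Schema1 ∩ Schema2 = {FGH}.
G → I applies, adding I
GI → K applies, adding K
Closure: {FGHIK}.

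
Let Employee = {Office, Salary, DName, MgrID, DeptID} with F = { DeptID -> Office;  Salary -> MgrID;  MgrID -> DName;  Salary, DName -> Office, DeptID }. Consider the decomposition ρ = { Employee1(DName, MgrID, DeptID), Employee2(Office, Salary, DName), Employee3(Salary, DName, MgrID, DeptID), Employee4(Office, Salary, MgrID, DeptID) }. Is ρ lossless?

Chase test. Columns are Office, Salary, DName, MgrID, DeptID; row i has aⱼ where attribute j ∈ Employeei, else bᵢⱼ.
Initial tableau (one row per fragment):
  row 1: b11 b12 a3 a4 a5
  row 2: a1 a2 a3 b24 b25
  row 3: b31 a2 a3 a4 a5
  row 4: a1 a2 b43 a4 a5
Rows 1 and 3 agree on DeptID; apply DeptID→Office and equate their Office entries.
Rows 1 and 4 agree on DeptID; apply DeptID→Office and equate their Office entries.
Rows 2 and 3 agree on Salary; apply Salary→MgrID and equate their MgrID entries.
Rows 1 and 4 agree on MgrID; apply MgrID→DName and equate their DName entries.
Rows 2 and 3 agree on Salary, DName; apply Salary, DName→Office, DeptID and equate their Office, DeptID entries.
Row 2 is now all distinguished symbols — the join is lossless.

Yes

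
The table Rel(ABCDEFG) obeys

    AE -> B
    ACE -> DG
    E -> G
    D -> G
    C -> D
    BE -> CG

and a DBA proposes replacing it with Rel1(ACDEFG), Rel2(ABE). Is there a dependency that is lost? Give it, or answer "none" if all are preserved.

BE -> CG

Check BE → CG: no single fragment contains all of {BCEG}, and the restricted closure of {BE} across the fragments never reaches {CG}.
AE → B is preserved.
ACE → DG is preserved.
E → G is preserved.
D → G is preserved.
C → D is preserved.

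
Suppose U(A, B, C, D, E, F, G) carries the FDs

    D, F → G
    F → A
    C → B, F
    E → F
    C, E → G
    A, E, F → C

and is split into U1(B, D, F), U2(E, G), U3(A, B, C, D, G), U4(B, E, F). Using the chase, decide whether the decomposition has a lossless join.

No

Chase test. Columns are A, B, C, D, E, F, G; row i has aⱼ where attribute j ∈ Ui, else bᵢⱼ.
Initial tableau (one row per fragment):
  row 1: b11 a2 b13 a4 b15 a6 b17
  row 2: b21 b22 b23 b24 a5 b26 a7
  row 3: a1 a2 a3 a4 b35 b36 a7
  row 4: b41 a2 b43 b44 a5 a6 b47
Rows 1 and 4 agree on F; apply F→A and equate their A entries.
Rows 2 and 4 agree on E; apply E→F and equate their F entries.
Rows 1 and 2 agree on F; apply F→A and equate their A entries.
Rows 2 and 4 agree on A, E, F; apply A, E, F→C and equate their C entries.
Rows 2 and 4 agree on C; apply C→B, F and equate their B, F entries.
Rows 2 and 4 agree on C, E; apply C, E→G and equate their G entries.
No row becomes fully distinguished — the join is lossy.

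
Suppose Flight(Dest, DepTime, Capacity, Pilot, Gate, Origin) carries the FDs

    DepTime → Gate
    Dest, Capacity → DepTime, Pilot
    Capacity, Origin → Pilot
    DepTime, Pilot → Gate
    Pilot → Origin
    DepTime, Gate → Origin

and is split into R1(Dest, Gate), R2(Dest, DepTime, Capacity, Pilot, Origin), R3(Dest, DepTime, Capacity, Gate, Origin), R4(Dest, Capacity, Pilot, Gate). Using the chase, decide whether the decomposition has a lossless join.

Chase test. Columns are Dest, DepTime, Capacity, Pilot, Gate, Origin; row i has aⱼ where attribute j ∈ Ri, else bᵢⱼ.
Initial tableau (one row per fragment):
  row 1: a1 b12 b13 b14 a5 b16
  row 2: a1 a2 a3 a4 b25 a6
  row 3: a1 a2 a3 b34 a5 a6
  row 4: a1 b42 a3 a4 a5 b46
Rows 2 and 3 agree on DepTime; apply DepTime→Gate and equate their Gate entries.
Rows 2 and 3 agree on Dest, Capacity; apply Dest, Capacity→DepTime, Pilot and equate their DepTime, Pilot entries.
Rows 2 and 4 agree on Dest, Capacity; apply Dest, Capacity→DepTime, Pilot and equate their DepTime, Pilot entries.
Rows 2 and 4 agree on Pilot; apply Pilot→Origin and equate their Origin entries.
Row 2 is now all distinguished symbols — the join is lossless.

Yes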